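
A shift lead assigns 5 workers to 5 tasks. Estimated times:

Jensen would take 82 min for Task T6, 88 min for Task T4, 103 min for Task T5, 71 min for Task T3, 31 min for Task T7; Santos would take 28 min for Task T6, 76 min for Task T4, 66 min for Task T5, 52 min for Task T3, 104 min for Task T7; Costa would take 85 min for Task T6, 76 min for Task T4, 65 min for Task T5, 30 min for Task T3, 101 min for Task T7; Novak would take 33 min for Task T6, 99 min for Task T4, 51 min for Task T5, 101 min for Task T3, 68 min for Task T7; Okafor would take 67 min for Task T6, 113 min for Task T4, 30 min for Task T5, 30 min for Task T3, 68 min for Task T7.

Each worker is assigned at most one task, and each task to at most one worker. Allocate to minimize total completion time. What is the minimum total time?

This is a one-to-one assignment (minimum-cost bipartite matching).
Optimal: Jensen→Task T7 (31 min), Santos→Task T4 (76 min), Costa→Task T3 (30 min), Novak→Task T6 (33 min), Okafor→Task T5 (30 min) — total 31+76+30+33+30 = 200 min.
Column-greedy (each task in turn goes to its cheapest remaining worker) gives 273 min, worse by 73.
Next-best assignment: Jensen→Task T7, Santos→Task T6, Costa→Task T4, Novak→Task T5, Okafor→Task T3 = 216 min.
Swapping Okafor↔Jensen (Okafor→Task T7 68 min, Jensen→Task T5 103 min) adds 110.

Minimum total: 200 min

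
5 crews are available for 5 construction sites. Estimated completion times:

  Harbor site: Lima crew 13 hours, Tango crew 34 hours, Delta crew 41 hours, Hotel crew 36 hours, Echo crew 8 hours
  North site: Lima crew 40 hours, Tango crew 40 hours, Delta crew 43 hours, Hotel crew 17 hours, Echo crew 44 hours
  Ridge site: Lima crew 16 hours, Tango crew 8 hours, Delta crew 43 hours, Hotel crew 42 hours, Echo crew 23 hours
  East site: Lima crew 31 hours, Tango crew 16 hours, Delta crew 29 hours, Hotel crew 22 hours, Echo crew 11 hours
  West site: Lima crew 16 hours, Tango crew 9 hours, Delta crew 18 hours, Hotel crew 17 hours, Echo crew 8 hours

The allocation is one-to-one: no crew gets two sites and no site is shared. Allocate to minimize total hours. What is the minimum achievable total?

Optimal: Lima crew→Harbor site (13 hours), Tango crew→Ridge site (8 hours), Delta crew→West site (18 hours), Hotel crew→North site (17 hours), Echo crew→East site (11 hours) — total 13+8+18+17+11 = 67 hours.
Column-greedy (each site in turn goes to its cheapest remaining crew) gives 78 hours, worse by 11.
Next-best assignment: Lima crew→Harbor site, Tango crew→Ridge site, Delta crew→East site, Hotel crew→North site, Echo crew→West site = 75 hours.
Checked against all permutations: 67 hours is optimal.

Min total: 67 hours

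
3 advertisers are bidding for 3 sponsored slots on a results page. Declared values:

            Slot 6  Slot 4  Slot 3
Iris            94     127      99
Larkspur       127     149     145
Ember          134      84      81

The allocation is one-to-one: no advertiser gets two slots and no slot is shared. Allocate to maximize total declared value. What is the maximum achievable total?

Max total: $406

Optimal: Iris→Slot 4 ($127), Larkspur→Slot 3 ($145), Ember→Slot 6 ($134) — total 127+145+134 = $406.
Max-entry greedy (repeatedly take the single best remaining cell) gives $382, worse by 24.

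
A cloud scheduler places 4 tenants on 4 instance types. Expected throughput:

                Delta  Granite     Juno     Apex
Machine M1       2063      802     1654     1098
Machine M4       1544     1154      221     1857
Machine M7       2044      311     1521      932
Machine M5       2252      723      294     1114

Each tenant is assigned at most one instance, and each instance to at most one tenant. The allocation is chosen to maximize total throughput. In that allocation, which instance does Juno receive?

Juno receives Machine M7.

Optimal: Delta→Machine M5 (2252 ops/s), Granite→Machine M1 (802 ops/s), Juno→Machine M7 (1521 ops/s), Apex→Machine M4 (1857 ops/s) — total 2252+802+1521+1857 = 6432 ops/s.
Column-greedy (each instance in turn goes to its best remaining tenant) gives 6164 ops/s, worse by 268.
Next-best assignment: Delta→Machine M7, Granite→Machine M5, Juno→Machine M1, Apex→Machine M4 = 6278 ops/s.
No other one-to-one assignment exceeds 6432 ops/s.
Juno's own top instance is Machine M1 (1654 ops/s), but forcing Juno→Machine M1 and reassigning the rest optimally gives only 6278 ops/s — worse by 154.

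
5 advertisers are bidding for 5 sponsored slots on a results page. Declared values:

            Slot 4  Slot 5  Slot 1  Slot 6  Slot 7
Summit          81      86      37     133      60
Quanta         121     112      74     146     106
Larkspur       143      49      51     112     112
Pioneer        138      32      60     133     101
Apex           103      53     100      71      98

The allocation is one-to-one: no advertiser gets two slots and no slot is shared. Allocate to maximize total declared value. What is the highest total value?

Optimal: Summit→Slot 6 ($133), Quanta→Slot 5 ($112), Larkspur→Slot 7 ($112), Pioneer→Slot 4 ($138), Apex→Slot 1 ($100) — total 133+112+112+138+100 = $595.
Column-greedy (each slot in turn goes to its best remaining advertiser) gives $589, worse by 6.
Next-best assignment: Summit→Slot 6, Quanta→Slot 5, Larkspur→Slot 4, Pioneer→Slot 7, Apex→Slot 1 = $589.
No other one-to-one assignment exceeds $595.

Max total: $595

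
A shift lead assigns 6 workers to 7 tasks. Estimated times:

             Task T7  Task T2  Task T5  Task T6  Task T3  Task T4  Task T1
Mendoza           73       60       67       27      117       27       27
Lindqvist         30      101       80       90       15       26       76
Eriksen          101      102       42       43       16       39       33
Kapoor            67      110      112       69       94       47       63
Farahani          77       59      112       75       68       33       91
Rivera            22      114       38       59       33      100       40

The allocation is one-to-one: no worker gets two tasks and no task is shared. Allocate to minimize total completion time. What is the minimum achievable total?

Min total: 202 min

Optimal: Mendoza→Task T6 (27 min), Lindqvist→Task T3 (15 min), Eriksen→Task T5 (42 min), Kapoor→Task T1 (63 min), Farahani→Task T4 (33 min), Rivera→Task T7 (22 min) — total 27+15+42+63+33+22 = 202 min.
Row-greedy (each worker in turn takes its cheapest remaining task) gives 203 min, worse by 1.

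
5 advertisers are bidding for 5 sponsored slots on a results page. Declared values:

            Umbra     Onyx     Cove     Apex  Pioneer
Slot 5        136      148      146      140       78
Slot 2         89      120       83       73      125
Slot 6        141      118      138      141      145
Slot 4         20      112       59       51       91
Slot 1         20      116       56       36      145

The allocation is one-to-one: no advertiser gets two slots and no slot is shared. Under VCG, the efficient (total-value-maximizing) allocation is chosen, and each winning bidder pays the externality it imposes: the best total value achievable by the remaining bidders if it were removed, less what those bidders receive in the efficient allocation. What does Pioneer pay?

Pioneer pays $4.

Efficient allocation: Umbra→Slot 2 ($89), Onyx→Slot 4 ($112), Cove→Slot 5 ($146), Apex→Slot 6 ($141), Pioneer→Slot 1 ($145); total welfare W = $633.
Pioneer receives Slot 1 at value $145, so the others get W − 145 = $488.
Without Pioneer: best allocation of the remaining 4 bidders over all 5 slots is Umbra→Slot 2 ($89), Onyx→Slot 1 ($116), Cove→Slot 5 ($146), Apex→Slot 6 ($141), total $492.
VCG payment = (others' best without Pioneer) − (others' welfare with Pioneer) = 492 − 488 = $4.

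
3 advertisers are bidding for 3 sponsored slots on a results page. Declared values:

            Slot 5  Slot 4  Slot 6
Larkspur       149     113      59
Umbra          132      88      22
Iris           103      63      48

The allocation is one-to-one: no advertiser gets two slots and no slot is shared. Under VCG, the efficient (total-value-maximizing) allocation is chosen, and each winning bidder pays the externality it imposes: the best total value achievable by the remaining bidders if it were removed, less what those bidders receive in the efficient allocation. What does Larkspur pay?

Efficient allocation: Larkspur→Slot 4 ($113), Umbra→Slot 5 ($132), Iris→Slot 6 ($48); total welfare W = $293.
Larkspur receives Slot 4 at value $113, so the others get W − 113 = $180.
Without Larkspur: best allocation of the remaining 2 bidders over all 3 slots is Umbra→Slot 5 ($132), Iris→Slot 4 ($63), total $195.
VCG payment = (others' best without Larkspur) − (others' welfare with Larkspur) = 195 − 180 = $15.

Larkspur pays $15.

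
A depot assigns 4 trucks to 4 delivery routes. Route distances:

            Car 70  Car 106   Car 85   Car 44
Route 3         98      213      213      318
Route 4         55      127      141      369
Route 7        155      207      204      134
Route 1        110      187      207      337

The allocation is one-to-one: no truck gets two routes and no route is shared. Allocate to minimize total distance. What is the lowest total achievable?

This is a one-to-one assignment (minimum-cost bipartite matching).
Optimal: Car 70→Route 3 (98 km), Car 106→Route 1 (187 km), Car 85→Route 4 (141 km), Car 44→Route 7 (134 km) — total 98+187+141+134 = 560 km.
Min-entry greedy (repeatedly take the single cheapest remaining cell) gives 589 km, worse by 29.

Min total: 560 km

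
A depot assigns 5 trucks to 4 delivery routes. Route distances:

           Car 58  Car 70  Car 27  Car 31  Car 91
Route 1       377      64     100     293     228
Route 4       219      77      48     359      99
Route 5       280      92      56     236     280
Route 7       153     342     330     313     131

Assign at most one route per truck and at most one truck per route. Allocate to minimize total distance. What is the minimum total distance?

This is a one-to-one assignment (minimum-cost bipartite matching).
Optimal: Car 70→Route 1 (64 km), Car 91→Route 4 (99 km), Car 27→Route 5 (56 km), Car 58→Route 7 (153 km) — total 64+99+56+153 = 372 km.
Min-entry greedy (repeatedly take the single cheapest remaining cell) gives 479 km, worse by 107.
Swapping Car 70↔Car 58 (Car 70→Route 7 342 km, Car 58→Route 1 377 km) adds 502.

Minimum total: 372 km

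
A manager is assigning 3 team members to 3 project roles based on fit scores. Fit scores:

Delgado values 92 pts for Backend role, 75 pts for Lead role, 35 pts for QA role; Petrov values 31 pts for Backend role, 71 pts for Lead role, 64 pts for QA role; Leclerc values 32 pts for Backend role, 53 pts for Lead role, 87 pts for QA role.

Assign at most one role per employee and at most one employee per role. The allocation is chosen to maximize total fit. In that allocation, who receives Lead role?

Optimal: Delgado→Backend role (92 pts), Petrov→Lead role (71 pts), Leclerc→QA role (87 pts) — total 92+71+87 = 250 pts.
Next-best assignment: Delgado→Backend role, Petrov→QA role, Leclerc→Lead role = 209 pts.
No other one-to-one assignment exceeds 250 pts.

Petrov receives Lead role.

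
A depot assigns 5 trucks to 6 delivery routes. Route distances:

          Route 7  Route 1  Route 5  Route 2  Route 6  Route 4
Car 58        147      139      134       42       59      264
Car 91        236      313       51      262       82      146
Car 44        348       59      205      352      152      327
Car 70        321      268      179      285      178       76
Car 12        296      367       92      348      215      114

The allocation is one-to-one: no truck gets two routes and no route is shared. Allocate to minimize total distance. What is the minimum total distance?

Min total: 351 km

Optimal: Car 58→Route 2 (42 km), Car 91→Route 6 (82 km), Car 44→Route 1 (59 km), Car 70→Route 4 (76 km), Car 12→Route 5 (92 km) — total 42+82+59+76+92 = 351 km.
Min-entry greedy (repeatedly take the single cheapest remaining cell) gives 443 km, worse by 92.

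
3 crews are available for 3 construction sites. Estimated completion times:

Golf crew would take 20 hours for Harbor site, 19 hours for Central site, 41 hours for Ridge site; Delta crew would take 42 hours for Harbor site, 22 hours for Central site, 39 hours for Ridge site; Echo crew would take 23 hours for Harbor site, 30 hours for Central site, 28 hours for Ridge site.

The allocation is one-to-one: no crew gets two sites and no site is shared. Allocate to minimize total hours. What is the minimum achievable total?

Optimal: Golf crew→Harbor site (20 hours), Delta crew→Central site (22 hours), Echo crew→Ridge site (28 hours) — total 20+22+28 = 70 hours.
Row-greedy (each crew in turn takes its cheapest remaining site) gives 81 hours, worse by 11.
Swapping Delta crew↔Golf crew (Delta crew→Harbor site 42 hours, Golf crew→Central site 19 hours) adds 19.
Every other assignment is strictly worse.

Minimum total: 70 hours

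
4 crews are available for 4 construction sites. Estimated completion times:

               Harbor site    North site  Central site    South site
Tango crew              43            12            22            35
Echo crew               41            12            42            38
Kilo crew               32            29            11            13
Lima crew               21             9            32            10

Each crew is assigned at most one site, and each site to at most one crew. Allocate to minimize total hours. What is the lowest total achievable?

Optimal: Tango crew→Central site (22 hours), Echo crew→North site (12 hours), Kilo crew→South site (13 hours), Lima crew→Harbor site (21 hours) — total 22+12+13+21 = 68 hours.
Every other assignment is strictly worse.

Minimum total: 68 hours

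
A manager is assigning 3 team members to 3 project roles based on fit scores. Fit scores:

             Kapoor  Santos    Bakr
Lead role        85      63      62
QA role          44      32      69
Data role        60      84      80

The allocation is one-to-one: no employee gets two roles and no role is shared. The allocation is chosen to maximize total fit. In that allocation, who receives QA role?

Treat this as an assignment problem: match each employee to one role.
Optimal: Kapoor→Lead role (85 pts), Santos→Data role (84 pts), Bakr→QA role (69 pts) — total 85+84+69 = 238 pts.
Next-best assignment: Kapoor→Lead role, Santos→QA role, Bakr→Data role = 197 pts.
Checked against all permutations: 238 pts is optimal.
Bakr's own top role is Data role (80 pts), but forcing Bakr→Data role and reassigning the rest optimally gives only 197 pts — worse by 41.

Bakr receives QA role.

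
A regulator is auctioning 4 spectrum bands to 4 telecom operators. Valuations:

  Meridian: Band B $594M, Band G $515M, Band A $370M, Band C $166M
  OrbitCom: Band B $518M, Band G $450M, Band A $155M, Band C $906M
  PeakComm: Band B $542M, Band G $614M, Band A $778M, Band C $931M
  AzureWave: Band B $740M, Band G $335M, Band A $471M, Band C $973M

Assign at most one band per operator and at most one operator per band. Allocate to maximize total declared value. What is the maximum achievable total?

This is a one-to-one assignment (maximum-weight bipartite matching).
Optimal: Meridian→Band G ($515M), OrbitCom→Band C ($906M), PeakComm→Band A ($778M), AzureWave→Band B ($740M) — total 515+906+778+740 = $2939M.
Next-best assignment: Meridian→Band B, OrbitCom→Band G, PeakComm→Band A, AzureWave→Band C = $2795M.

Maximum total: $2939M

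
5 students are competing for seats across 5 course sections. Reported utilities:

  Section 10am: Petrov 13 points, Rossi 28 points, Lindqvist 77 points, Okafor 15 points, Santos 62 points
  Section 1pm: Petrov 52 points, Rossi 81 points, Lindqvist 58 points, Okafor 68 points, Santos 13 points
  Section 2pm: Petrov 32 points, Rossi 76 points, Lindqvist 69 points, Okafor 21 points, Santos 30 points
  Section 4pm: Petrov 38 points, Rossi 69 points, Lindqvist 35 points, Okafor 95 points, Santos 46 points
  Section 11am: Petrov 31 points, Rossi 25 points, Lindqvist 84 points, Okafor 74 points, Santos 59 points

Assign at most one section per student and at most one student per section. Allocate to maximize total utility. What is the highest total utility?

Optimal: Petrov→Section 1pm (52 points), Rossi→Section 2pm (76 points), Lindqvist→Section 11am (84 points), Okafor→Section 4pm (95 points), Santos→Section 10am (62 points) — total 52+76+84+95+62 = 369 points.
Column-greedy (each section in turn goes to its best remaining student) gives 344 points, worse by 25.
Every other assignment is strictly worse.

Maximum total: 369 points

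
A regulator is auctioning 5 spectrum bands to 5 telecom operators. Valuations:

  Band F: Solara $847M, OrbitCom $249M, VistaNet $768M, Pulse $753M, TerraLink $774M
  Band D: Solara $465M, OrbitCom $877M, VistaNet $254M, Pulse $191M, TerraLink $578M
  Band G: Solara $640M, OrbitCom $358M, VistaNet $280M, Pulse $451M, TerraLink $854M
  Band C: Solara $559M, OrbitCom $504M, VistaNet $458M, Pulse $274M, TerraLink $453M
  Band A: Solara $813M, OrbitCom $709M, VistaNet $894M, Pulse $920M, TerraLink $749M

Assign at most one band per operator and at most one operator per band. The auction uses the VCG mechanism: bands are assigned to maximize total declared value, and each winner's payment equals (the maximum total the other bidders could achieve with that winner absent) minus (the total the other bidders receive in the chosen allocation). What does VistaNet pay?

Efficient allocation: Solara→Band C ($559M), OrbitCom→Band D ($877M), VistaNet→Band F ($768M), Pulse→Band A ($920M), TerraLink→Band G ($854M); total welfare W = $3978M.
VistaNet receives Band F at value $768M, so the others get W − 768 = $3210M.
Without VistaNet: best allocation of the remaining 4 bidders over all 5 bands is Solara→Band F ($847M), OrbitCom→Band D ($877M), Pulse→Band A ($920M), TerraLink→Band G ($854M), total $3498M.
VCG payment = (others' best without VistaNet) − (others' welfare with VistaNet) = 3498 − 3210 = $288M.

VistaNet pays $288M.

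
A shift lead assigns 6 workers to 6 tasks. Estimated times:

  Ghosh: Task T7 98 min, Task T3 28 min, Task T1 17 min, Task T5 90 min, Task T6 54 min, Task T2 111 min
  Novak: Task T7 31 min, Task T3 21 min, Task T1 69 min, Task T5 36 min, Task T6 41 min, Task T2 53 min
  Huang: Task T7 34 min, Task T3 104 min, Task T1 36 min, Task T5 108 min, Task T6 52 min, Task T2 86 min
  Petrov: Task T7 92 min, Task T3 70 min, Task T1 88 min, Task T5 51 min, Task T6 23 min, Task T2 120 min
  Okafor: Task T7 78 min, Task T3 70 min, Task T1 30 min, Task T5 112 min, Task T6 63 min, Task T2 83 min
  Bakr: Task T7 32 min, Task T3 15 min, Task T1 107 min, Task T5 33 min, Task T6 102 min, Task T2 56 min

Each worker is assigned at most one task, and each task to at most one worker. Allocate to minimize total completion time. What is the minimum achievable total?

Minimum total: 201 min

Optimal: Ghosh→Task T3 (28 min), Novak→Task T2 (53 min), Huang→Task T7 (34 min), Petrov→Task T6 (23 min), Okafor→Task T1 (30 min), Bakr→Task T5 (33 min) — total 28+53+34+23+30+33 = 201 min.
Column-greedy (each task in turn goes to its cheapest remaining worker) gives 249 min, worse by 48.
Next-best assignment: Ghosh→Task T3, Novak→Task T5, Huang→Task T7, Petrov→Task T6, Okafor→Task T1, Bakr→Task T2 = 207 min.
Checked against all permutations: 201 min is optimal.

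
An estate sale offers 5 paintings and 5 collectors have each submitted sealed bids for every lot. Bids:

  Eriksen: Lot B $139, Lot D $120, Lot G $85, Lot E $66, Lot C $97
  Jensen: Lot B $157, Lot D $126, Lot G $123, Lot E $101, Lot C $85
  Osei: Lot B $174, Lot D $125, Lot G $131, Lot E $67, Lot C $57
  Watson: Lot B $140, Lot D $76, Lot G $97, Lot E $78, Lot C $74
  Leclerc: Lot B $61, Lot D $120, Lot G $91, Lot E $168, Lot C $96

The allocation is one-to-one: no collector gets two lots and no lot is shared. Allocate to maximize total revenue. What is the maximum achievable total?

This is the linear assignment problem.
Optimal: Eriksen→Lot C ($97), Jensen→Lot D ($126), Osei→Lot B ($174), Watson→Lot G ($97), Leclerc→Lot E ($168) — total 97+126+174+97+168 = $662.
Swapping Eriksen↔Watson (Eriksen→Lot G $85, Watson→Lot C $74) loses 35.

Max total: $662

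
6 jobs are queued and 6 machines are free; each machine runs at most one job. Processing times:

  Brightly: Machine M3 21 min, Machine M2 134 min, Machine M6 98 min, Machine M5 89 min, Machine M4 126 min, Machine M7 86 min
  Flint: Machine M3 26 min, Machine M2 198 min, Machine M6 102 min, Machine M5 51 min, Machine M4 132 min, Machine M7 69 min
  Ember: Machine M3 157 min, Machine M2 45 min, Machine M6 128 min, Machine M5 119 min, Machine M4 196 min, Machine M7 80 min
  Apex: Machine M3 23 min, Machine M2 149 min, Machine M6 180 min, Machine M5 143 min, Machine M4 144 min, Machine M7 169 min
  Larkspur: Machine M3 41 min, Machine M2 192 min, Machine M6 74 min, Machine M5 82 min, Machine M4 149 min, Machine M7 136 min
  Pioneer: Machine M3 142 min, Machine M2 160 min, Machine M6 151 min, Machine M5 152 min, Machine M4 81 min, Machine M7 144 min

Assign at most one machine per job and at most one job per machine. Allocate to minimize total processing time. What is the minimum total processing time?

Optimal: Brightly→Machine M7 (86 min), Flint→Machine M5 (51 min), Ember→Machine M2 (45 min), Apex→Machine M3 (23 min), Larkspur→Machine M6 (74 min), Pioneer→Machine M4 (81 min) — total 86+51+45+23+74+81 = 360 min.
Row-greedy (each job in turn takes its cheapest remaining machine) gives 479 min, worse by 119.
Every other assignment is strictly worse.

Minimum total: 360 min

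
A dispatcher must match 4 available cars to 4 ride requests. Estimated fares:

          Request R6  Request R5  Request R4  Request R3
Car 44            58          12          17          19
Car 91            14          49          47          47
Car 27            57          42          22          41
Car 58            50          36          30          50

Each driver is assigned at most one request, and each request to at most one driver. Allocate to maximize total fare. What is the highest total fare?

This is a one-to-one assignment (maximum-weight bipartite matching).
Optimal: Car 44→Request R6 ($58), Car 91→Request R4 ($47), Car 27→Request R5 ($42), Car 58→Request R3 ($50) — total 58+47+42+50 = $197.

Max total: $197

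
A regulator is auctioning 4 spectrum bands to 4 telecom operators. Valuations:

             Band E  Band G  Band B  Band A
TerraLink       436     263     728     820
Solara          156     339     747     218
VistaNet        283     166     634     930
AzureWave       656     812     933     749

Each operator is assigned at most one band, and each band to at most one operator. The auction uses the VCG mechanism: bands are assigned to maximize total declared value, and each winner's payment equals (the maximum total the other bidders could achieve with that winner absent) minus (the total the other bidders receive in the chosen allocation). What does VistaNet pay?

Efficient allocation: TerraLink→Band E ($436M), Solara→Band B ($747M), VistaNet→Band A ($930M), AzureWave→Band G ($812M); total welfare W = $2925M.
VistaNet receives Band A at value $930M, so the others get W − 930 = $1995M.
Without VistaNet: best allocation of the remaining 3 bidders over all 4 bands is TerraLink→Band A ($820M), Solara→Band B ($747M), AzureWave→Band G ($812M), total $2379M.
VCG payment = (others' best without VistaNet) − (others' welfare with VistaNet) = 2379 − 1995 = $384M.

VistaNet pays $384M.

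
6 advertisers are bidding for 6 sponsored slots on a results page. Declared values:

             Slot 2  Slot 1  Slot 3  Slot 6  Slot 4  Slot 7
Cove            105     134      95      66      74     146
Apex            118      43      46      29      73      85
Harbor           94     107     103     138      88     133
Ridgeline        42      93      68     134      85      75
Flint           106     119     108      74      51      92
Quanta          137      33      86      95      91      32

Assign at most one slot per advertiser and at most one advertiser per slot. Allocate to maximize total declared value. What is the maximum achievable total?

This is the linear assignment problem.
Optimal: Cove→Slot 1 ($134), Apex→Slot 4 ($73), Harbor→Slot 7 ($133), Ridgeline→Slot 6 ($134), Flint→Slot 3 ($108), Quanta→Slot 2 ($137) — total 134+73+133+134+108+137 = $719.
Row-greedy (each advertiser in turn takes its best remaining slot) gives $694, worse by 25.
Swapping Cove↔Quanta (Cove→Slot 2 $105, Quanta→Slot 1 $33) loses 133.
Every other assignment is strictly worse.

Max total: $719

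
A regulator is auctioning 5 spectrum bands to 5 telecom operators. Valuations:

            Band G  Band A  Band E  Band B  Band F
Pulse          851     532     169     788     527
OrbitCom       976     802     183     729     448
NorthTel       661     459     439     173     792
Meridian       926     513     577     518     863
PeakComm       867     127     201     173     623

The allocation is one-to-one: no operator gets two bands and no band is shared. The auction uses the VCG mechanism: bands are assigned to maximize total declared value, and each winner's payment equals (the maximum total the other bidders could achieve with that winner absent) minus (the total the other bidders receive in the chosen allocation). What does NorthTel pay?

NorthTel pays $286M.

Efficient allocation: Pulse→Band B ($788M), OrbitCom→Band A ($802M), NorthTel→Band F ($792M), Meridian→Band E ($577M), PeakComm→Band G ($867M); total welfare W = $3826M.
NorthTel receives Band F at value $792M, so the others get W − 792 = $3034M.
Without NorthTel: best allocation of the remaining 4 bidders over all 5 bands is Pulse→Band B ($788M), OrbitCom→Band A ($802M), Meridian→Band F ($863M), PeakComm→Band G ($867M), total $3320M.
VCG payment = (others' best without NorthTel) − (others' welfare with NorthTel) = 3320 − 3034 = $286M.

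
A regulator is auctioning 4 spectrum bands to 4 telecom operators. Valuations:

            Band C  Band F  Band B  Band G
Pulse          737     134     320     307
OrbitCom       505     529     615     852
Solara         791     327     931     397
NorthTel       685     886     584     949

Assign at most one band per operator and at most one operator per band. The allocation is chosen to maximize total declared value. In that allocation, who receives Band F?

Optimal: Pulse→Band C ($737M), OrbitCom→Band G ($852M), Solara→Band B ($931M), NorthTel→Band F ($886M) — total 737+852+931+886 = $3406M.
Max-entry greedy (repeatedly take the single best remaining cell) gives $3146M, worse by 260.
NorthTel's own top band is Band G ($949M), but forcing NorthTel→Band G and reassigning the rest optimally gives only $3146M — worse by 260.

NorthTel receives Band F.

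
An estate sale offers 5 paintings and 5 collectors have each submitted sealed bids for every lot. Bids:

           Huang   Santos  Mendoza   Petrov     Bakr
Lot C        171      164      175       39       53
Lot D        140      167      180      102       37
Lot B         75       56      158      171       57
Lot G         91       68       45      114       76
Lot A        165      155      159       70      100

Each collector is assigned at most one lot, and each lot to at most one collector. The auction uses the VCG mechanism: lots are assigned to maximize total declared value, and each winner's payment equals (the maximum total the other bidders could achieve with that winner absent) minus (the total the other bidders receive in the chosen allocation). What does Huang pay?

Huang pays $24.

Efficient allocation: Huang→Lot A ($165), Santos→Lot C ($164), Mendoza→Lot D ($180), Petrov→Lot B ($171), Bakr→Lot G ($76); total welfare W = $756.
Huang receives Lot A at value $165, so the others get W − 165 = $591.
Without Huang: best allocation of the remaining 4 bidders over all 5 lots is Santos→Lot C ($164), Mendoza→Lot D ($180), Petrov→Lot B ($171), Bakr→Lot A ($100), total $615.
VCG payment = (others' best without Huang) − (others' welfare with Huang) = 615 − 591 = $24.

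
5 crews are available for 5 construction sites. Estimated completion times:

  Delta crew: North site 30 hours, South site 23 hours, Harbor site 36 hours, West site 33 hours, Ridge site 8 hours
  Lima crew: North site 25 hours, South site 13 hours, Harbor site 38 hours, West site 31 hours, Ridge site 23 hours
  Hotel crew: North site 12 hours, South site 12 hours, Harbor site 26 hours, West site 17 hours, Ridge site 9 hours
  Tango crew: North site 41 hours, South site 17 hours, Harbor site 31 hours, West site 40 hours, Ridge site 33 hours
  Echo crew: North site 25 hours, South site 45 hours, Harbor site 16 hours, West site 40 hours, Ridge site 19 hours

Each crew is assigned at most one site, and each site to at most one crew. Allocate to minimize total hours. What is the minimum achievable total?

This is a one-to-one assignment (minimum-cost bipartite matching).
Optimal: Delta crew→Ridge site (8 hours), Lima crew→North site (25 hours), Hotel crew→West site (17 hours), Tango crew→South site (17 hours), Echo crew→Harbor site (16 hours) — total 8+25+17+17+16 = 83 hours.
Row-greedy (each crew in turn takes its cheapest remaining site) gives 104 hours, worse by 21.
Next-best assignment: Delta crew→Ridge site, Lima crew→West site, Hotel crew→North site, Tango crew→South site, Echo crew→Harbor site = 84 hours.
No other one-to-one assignment undercuts 83 hours.

Minimum total: 83 hours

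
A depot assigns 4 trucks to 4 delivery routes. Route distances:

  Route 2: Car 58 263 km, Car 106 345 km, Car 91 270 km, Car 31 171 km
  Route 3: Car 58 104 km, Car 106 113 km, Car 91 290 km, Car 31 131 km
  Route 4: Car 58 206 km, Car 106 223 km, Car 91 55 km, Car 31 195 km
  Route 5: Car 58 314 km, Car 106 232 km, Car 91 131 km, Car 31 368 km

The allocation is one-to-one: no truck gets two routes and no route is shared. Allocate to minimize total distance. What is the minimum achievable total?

Minimum total: 562 km

Optimal: Car 58→Route 3 (104 km), Car 106→Route 5 (232 km), Car 91→Route 4 (55 km), Car 31→Route 2 (171 km) — total 104+232+55+171 = 562 km.
Row-greedy (each truck in turn takes its cheapest remaining route) gives 629 km, worse by 67.
Next-best assignment: Car 58→Route 4, Car 106→Route 3, Car 91→Route 5, Car 31→Route 2 = 621 km.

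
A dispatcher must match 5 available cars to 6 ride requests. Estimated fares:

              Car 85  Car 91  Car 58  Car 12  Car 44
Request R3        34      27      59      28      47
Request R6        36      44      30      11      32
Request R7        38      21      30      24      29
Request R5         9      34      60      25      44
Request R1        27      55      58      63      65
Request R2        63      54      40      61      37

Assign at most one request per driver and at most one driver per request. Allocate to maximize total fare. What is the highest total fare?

Maximum total: $277

Optimal: Car 85→Request R2 ($63), Car 91→Request R6 ($44), Car 58→Request R5 ($60), Car 12→Request R1 ($63), Car 44→Request R3 ($47) — total 63+44+60+63+47 = $277.
Row-greedy (each driver in turn takes its best remaining request) gives $238, worse by 39.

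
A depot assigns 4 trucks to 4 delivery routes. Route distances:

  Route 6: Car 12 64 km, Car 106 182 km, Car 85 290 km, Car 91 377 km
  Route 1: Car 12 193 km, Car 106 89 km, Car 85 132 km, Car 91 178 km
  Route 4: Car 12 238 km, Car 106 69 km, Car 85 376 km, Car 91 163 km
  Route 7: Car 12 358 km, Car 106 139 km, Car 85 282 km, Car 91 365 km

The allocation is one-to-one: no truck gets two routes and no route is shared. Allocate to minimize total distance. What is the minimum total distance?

Min total: 498 km

Optimal: Car 12→Route 6 (64 km), Car 106→Route 7 (139 km), Car 85→Route 1 (132 km), Car 91→Route 4 (163 km) — total 64+139+132+163 = 498 km.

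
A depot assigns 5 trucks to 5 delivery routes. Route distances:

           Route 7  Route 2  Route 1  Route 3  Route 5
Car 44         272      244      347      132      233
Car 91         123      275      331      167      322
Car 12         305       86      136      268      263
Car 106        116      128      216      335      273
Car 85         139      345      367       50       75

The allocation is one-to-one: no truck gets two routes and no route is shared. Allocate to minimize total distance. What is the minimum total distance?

Min total: 594 km

Treat this as an assignment problem: match each truck to one route.
Optimal: Car 44→Route 3 (132 km), Car 91→Route 7 (123 km), Car 12→Route 1 (136 km), Car 106→Route 2 (128 km), Car 85→Route 5 (75 km) — total 132+123+136+128+75 = 594 km.
Column-greedy (each route in turn goes to its cheapest remaining truck) gives 816 km, worse by 222.
Next-best assignment: Car 44→Route 3, Car 91→Route 7, Car 12→Route 2, Car 106→Route 1, Car 85→Route 5 = 632 km.
No other one-to-one assignment undercuts 594 km.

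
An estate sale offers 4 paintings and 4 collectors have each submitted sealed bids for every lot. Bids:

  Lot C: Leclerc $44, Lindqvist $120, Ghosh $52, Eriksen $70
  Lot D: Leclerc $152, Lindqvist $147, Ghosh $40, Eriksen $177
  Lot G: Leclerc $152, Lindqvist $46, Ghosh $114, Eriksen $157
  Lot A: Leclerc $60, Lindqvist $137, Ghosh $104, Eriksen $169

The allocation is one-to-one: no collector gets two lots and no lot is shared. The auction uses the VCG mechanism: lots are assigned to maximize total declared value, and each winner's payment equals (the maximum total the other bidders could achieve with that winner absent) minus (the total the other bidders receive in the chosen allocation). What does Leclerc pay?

Leclerc pays $27.

Efficient allocation: Leclerc→Lot D ($152), Lindqvist→Lot C ($120), Ghosh→Lot G ($114), Eriksen→Lot A ($169); total welfare W = $555.
Leclerc receives Lot D at value $152, so the others get W − 152 = $403.
Without Leclerc: best allocation of the remaining 3 bidders over all 4 lots is Lindqvist→Lot D ($147), Ghosh→Lot G ($114), Eriksen→Lot A ($169), total $430.
VCG payment = (others' best without Leclerc) − (others' welfare with Leclerc) = 430 − 403 = $27.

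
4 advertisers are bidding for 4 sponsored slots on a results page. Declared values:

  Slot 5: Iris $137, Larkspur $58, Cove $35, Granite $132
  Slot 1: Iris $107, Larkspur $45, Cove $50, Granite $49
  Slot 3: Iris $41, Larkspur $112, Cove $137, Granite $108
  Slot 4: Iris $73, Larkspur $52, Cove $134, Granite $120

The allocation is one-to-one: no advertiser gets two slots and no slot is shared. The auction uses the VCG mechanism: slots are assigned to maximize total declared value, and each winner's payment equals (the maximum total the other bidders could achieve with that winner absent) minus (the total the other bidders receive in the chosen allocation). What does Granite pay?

Granite pays $30.

Efficient allocation: Iris→Slot 1 ($107), Larkspur→Slot 3 ($112), Cove→Slot 4 ($134), Granite→Slot 5 ($132); total welfare W = $485.
Granite receives Slot 5 at value $132, so the others get W − 132 = $353.
Without Granite: best allocation of the remaining 3 bidders over all 4 slots is Iris→Slot 5 ($137), Larkspur→Slot 3 ($112), Cove→Slot 4 ($134), total $383.
VCG payment = (others' best without Granite) − (others' welfare with Granite) = 383 − 353 = $30.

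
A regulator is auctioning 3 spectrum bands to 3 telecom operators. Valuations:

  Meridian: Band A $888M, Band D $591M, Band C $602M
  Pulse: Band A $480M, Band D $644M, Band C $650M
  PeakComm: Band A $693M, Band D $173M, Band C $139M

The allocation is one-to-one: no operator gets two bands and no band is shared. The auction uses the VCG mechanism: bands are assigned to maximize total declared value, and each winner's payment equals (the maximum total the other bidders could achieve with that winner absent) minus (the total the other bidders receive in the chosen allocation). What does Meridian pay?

Meridian pays $6M.

Efficient allocation: Meridian→Band C ($602M), Pulse→Band D ($644M), PeakComm→Band A ($693M); total welfare W = $1939M.
Meridian receives Band C at value $602M, so the others get W − 602 = $1337M.
Without Meridian: best allocation of the remaining 2 bidders over all 3 bands is Pulse→Band C ($650M), PeakComm→Band A ($693M), total $1343M.
VCG payment = (others' best without Meridian) − (others' welfare with Meridian) = 1343 − 1337 = $6M.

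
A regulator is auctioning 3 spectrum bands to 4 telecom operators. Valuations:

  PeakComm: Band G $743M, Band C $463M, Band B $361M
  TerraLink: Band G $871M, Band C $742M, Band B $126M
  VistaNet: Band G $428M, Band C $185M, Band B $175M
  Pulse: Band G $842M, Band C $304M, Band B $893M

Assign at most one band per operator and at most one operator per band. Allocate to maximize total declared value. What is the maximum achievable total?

This is the linear assignment problem.
Optimal: PeakComm→Band G ($743M), TerraLink→Band C ($742M), Pulse→Band B ($893M) — total 743+742+893 = $2378M.
Row-greedy (each operator in turn takes its best remaining band) gives $1660M, worse by 718.
No other one-to-one assignment exceeds $2378M.

Max total: $2378M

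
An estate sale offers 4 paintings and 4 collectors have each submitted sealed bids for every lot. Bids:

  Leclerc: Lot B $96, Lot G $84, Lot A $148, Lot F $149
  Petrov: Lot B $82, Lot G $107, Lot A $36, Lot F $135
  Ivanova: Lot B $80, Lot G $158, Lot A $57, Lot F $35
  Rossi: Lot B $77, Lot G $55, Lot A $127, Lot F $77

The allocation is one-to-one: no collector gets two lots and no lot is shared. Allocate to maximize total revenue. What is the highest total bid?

Max total: $518

Optimal: Leclerc→Lot A ($148), Petrov→Lot F ($135), Ivanova→Lot G ($158), Rossi→Lot B ($77) — total 148+135+158+77 = $518.
Next-best assignment: Leclerc→Lot B, Petrov→Lot F, Ivanova→Lot G, Rossi→Lot A = $516.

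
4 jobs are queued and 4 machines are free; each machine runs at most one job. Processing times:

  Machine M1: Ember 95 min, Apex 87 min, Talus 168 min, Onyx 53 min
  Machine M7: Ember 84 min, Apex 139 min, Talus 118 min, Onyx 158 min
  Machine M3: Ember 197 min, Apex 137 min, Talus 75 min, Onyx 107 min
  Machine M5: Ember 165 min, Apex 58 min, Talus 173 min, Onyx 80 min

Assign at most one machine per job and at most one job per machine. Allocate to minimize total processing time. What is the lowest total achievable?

Optimal: Ember→Machine M7 (84 min), Apex→Machine M5 (58 min), Talus→Machine M3 (75 min), Onyx→Machine M1 (53 min) — total 84+58+75+53 = 270 min.
Next-best assignment: Ember→Machine M7, Apex→Machine M1, Talus→Machine M3, Onyx→Machine M5 = 326 min.
No other one-to-one assignment undercuts 270 min.

Min total: 270 min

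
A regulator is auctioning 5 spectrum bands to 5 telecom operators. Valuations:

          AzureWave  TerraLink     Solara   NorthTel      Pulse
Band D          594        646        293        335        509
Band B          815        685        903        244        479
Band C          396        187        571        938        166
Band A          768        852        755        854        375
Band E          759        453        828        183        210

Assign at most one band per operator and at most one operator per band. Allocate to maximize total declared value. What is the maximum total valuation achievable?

Optimal: AzureWave→Band E ($759M), TerraLink→Band A ($852M), Solara→Band B ($903M), NorthTel→Band C ($938M), Pulse→Band D ($509M) — total 759+852+903+938+509 = $3961M.
Row-greedy (each operator in turn takes its best remaining band) gives $3942M, worse by 19.
Next-best assignment: AzureWave→Band B, TerraLink→Band A, Solara→Band E, NorthTel→Band C, Pulse→Band D = $3942M.
Checked against all permutations: $3961M is optimal.

Max total: $3961M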